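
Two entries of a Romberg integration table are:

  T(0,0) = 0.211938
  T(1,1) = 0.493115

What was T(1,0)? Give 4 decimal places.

0.4228

From T(1,1) = (4·T(1,0) − T(0,0))/3, solve for T(1,0):
4·T(1,0) = 3·0.493115 + 0.211938 = 1.691283
T(1,0) = 0.422821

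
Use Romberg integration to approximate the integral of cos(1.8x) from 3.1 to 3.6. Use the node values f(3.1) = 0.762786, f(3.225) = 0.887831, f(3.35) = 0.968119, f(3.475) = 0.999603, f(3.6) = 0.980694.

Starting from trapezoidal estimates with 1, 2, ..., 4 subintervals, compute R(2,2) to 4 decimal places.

R(0,0) (trapezoid, 1 panel, h=0.5000): 0.435870
R(1,0) (trapezoid, 2 panels, h=0.2500): 0.459965
R(2,0) (trapezoid, 4 panels, h=0.1250): 0.465912
R(1,1) = 0.459965 + (0.459965 − 0.435870)/3 = 0.467997
R(2,1) = 0.465912 + (0.465912 − 0.459965)/3 = 0.467894
R(2,2) = 0.467894 + (0.467894 − 0.467997)/15 = 0.467887

0.4679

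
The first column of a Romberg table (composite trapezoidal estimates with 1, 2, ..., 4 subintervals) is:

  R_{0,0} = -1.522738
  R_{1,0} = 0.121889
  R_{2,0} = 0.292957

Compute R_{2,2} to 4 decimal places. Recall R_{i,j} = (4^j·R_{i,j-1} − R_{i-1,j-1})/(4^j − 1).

R_{1,1} = (4·0.121889 − (-1.522738)) / 3 = 0.670098
R_{2,1} = (4·0.292957 − 0.121889) / 3 = 0.349980
R_{2,2} = 0.349980 + (0.349980 − 0.670098)/15 = 0.328639
(Column j=1 coincides with Simpson's rule on the same nodes.)

0.3286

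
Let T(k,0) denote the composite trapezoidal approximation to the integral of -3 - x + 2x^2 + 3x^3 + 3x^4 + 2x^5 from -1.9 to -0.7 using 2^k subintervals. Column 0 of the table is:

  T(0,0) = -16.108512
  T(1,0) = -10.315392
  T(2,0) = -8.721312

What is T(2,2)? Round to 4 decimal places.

Richardson extrapolation on the trapezoidal column (denominator 4−1=3):
T(1,1) = -10.315392 + (-10.315392 − (-16.108512))/3 = -8.384352
T(2,1) = -8.721312 + (-8.721312 − (-10.315392))/3 = -8.189952
T(2,2) = -8.189952 + (-8.189952 − (-8.384352))/15 = -8.176992

-8.1770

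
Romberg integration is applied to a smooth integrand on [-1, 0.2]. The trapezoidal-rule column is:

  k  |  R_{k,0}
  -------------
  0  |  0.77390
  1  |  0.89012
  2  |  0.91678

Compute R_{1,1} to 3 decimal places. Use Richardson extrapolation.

0.929

R_{1,1} = 0.89012 + (0.89012 − 0.77390)/3 = 0.92886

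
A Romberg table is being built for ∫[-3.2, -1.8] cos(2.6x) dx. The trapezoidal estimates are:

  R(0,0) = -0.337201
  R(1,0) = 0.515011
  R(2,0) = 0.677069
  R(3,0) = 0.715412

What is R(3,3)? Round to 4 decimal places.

0.7280

R(1,1) = (4·0.515011 − (-0.337201)) / 3 = 0.799082
R(2,1) = 0.677069 + (0.677069 − 0.515011)/3 = 0.731088
R(3,1) = 0.715412 + (0.715412 − 0.677069)/3 = 0.728193
R(2,2) = 0.731088 + (0.731088 − 0.799082)/15 = 0.726555
R(3,2) = 0.728193 + (0.728193 − 0.731088)/15 = 0.728000
R(3,3) = (64·0.728000 − 0.726555) / 63 = 0.728023
(Column j=1 coincides with Simpson's rule on the same nodes.)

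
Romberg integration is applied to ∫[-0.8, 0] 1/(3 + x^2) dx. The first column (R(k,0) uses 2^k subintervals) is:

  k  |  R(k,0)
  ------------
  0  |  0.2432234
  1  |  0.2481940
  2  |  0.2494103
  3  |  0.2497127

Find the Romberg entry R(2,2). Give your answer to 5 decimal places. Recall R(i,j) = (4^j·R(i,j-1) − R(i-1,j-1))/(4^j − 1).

0.24981

Richardson extrapolation on the trapezoidal column (denominator 4−1=3):
R(1,1) = 0.2481940 + (0.2481940 − 0.2432234)/3 = 0.2498509
R(2,1) = 0.2494103 + (0.2494103 − 0.2481940)/3 = 0.2498157
R(2,2) = (16·0.2498157 − 0.2498509) / 15 = 0.2498134
(Column j=1 coincides with Simpson's rule on the same nodes.)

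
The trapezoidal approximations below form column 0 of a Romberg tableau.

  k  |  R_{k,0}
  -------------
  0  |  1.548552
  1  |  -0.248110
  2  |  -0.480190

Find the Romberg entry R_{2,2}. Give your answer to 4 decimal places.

-0.5383

R_{1,1} = -0.248110 + (-0.248110 − 1.548552)/3 = -0.846997
R_{2,1} = (4·(-0.480190) − (-0.248110)) / 3 = -0.557550
R_{2,2} = (16·(-0.557550) − (-0.846997)) / 15 = -0.538254
(Column j=1 coincides with Simpson's rule on the same nodes.)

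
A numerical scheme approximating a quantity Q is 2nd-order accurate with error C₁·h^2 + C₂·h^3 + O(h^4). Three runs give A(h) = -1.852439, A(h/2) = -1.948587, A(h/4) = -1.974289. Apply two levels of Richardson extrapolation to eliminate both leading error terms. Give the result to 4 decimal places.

-1.9832

First eliminate the h^2 term (factor 2^2 = 4):
  B₁ = (4·(-1.948587) − (-1.852439))/3 = -1.980636
  B₂ = (4·(-1.974289) − (-1.948587))/3 = -1.982856
Then eliminate the h^3 term (factor 2^3 = 8):
  (8·(-1.982856) − (-1.980636))/7 = -1.983173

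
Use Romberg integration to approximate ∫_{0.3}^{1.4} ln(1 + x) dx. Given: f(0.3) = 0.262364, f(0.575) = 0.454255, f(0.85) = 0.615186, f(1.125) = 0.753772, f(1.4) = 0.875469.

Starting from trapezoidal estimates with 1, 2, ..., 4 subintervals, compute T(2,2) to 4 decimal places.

0.6600

T(0,0) (trapezoid, 1 panel, h=1.1000): 0.625808
T(1,0) (trapezoid, 2 panels, h=0.5500): 0.651256
T(2,0) (trapezoid, 4 panels, h=0.2750): 0.657836
T(1,1) = 0.651256 + (0.651256 − 0.625808)/3 = 0.659739
T(2,1) = 0.657836 + (0.657836 − 0.651256)/3 = 0.660029
T(2,2) = 0.660029 + (0.660029 − 0.659739)/15 = 0.660048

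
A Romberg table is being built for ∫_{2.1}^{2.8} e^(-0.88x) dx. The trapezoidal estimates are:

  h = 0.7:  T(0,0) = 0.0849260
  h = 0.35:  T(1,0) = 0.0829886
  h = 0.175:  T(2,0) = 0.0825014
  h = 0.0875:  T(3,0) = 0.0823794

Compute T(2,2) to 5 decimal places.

T(1,1) = (4·0.0829886 − 0.0849260) / 3 = 0.0823428
T(2,1) = 0.0825014 + (0.0825014 − 0.0829886)/3 = 0.0823390
T(2,2) = (16·0.0823390 − 0.0823428) / 15 = 0.0823387
(Column j=1 coincides with Simpson's rule on the same nodes.)

0.08234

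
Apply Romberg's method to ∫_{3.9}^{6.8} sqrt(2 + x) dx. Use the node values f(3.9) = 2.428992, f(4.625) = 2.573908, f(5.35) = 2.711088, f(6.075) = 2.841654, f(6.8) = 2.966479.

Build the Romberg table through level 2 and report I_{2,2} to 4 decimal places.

7.8493

I_{0,0} (trapezoid, 1 panel, h=2.9000): 7.823433
I_{1,0} (trapezoid, 2 panels, h=1.4500): 7.842794
I_{2,0} (trapezoid, 4 panels, h=0.7250): 7.847679
I_{1,1} = 7.842794 + (7.842794 − 7.823433)/3 = 7.849248
I_{2,1} = 7.847679 + (7.847679 − 7.842794)/3 = 7.849307
I_{2,2} = 7.849307 + (7.849307 − 7.849248)/15 = 7.849311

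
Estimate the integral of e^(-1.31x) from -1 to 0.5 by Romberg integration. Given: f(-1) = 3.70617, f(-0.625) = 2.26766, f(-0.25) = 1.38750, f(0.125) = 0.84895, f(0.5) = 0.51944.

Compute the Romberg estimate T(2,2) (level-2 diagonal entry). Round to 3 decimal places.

2.433

T(0,0) (trapezoid, 1 panel, h=1.5000): 3.16921
T(1,0) (trapezoid, 2 panels, h=0.7500): 2.62523
T(2,0) (trapezoid, 4 panels, h=0.3750): 2.48134
T(1,1) = 2.62523 + (2.62523 − 3.16921)/3 = 2.44390
T(2,1) = 2.48134 + (2.48134 − 2.62523)/3 = 2.43338
T(2,2) = 2.43338 + (2.43338 − 2.44390)/15 = 2.43268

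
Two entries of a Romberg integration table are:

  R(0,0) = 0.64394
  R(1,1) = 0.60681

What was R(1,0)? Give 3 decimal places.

0.616

From R(1,1) = (4·R(1,0) − R(0,0))/3, solve for R(1,0):
4·R(1,0) = 3·0.60681 + 0.64394 = 2.46437
R(1,0) = 0.61609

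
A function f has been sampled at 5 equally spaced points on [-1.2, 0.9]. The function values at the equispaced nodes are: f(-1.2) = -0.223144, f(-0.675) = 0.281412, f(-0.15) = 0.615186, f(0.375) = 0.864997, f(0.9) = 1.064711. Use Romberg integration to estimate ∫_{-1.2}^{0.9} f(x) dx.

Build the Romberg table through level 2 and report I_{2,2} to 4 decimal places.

I_{0,0} (trapezoid, 1 panel, h=2.1000): 0.883645
I_{1,0} (trapezoid, 2 panels, h=1.0500): 1.087768
I_{2,0} (trapezoid, 4 panels, h=0.5250): 1.145749
I_{1,1} = 1.087768 + (1.087768 − 0.883645)/3 = 1.155809
I_{2,1} = 1.145749 + (1.145749 − 1.087768)/3 = 1.165076
I_{2,2} = 1.165076 + (1.165076 − 1.155809)/15 = 1.165694

1.1657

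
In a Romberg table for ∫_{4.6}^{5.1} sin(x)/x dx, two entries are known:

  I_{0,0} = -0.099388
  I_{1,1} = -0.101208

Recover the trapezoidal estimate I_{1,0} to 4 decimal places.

-0.1008

From I_{1,1} = (4·I_{1,0} − I_{0,0})/3, solve for I_{1,0}:
4·I_{1,0} = 3·(-0.101208) + (-0.099388) = -0.403012
I_{1,0} = -0.100753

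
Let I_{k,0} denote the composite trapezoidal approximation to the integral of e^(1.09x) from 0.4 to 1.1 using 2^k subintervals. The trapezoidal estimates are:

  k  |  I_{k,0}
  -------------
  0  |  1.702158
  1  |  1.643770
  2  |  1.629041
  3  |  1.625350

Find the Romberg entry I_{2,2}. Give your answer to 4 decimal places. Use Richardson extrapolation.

I_{1,1} = 1.643770 + (1.643770 − 1.702158)/3 = 1.624307
I_{2,1} = (4·1.629041 − 1.643770) / 3 = 1.624131
I_{2,2} = 1.624131 + (1.624131 − 1.624307)/15 = 1.624119

1.6241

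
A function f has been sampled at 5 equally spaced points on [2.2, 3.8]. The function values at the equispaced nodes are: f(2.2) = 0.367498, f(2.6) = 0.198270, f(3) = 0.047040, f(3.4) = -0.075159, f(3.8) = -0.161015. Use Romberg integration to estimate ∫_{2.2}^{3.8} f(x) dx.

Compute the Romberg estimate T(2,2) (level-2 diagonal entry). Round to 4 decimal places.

0.1058

T(0,0) (trapezoid, 1 panel, h=1.6000): 0.165186
T(1,0) (trapezoid, 2 panels, h=0.8000): 0.120225
T(2,0) (trapezoid, 4 panels, h=0.4000): 0.109357
T(1,1) = 0.120225 + (0.120225 − 0.165186)/3 = 0.105238
T(2,1) = 0.109357 + (0.109357 − 0.120225)/3 = 0.105734
T(2,2) = 0.105734 + (0.105734 − 0.105238)/15 = 0.105767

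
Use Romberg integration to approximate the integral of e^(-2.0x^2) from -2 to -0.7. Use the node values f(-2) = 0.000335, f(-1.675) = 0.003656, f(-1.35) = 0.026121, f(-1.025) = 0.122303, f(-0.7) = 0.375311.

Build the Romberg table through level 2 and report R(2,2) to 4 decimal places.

0.1007

R(0,0) (trapezoid, 1 panel, h=1.3000): 0.244170
R(1,0) (trapezoid, 2 panels, h=0.6500): 0.139064
R(2,0) (trapezoid, 4 panels, h=0.3250): 0.110468
R(1,1) = 0.139064 + (0.139064 − 0.244170)/3 = 0.104029
R(2,1) = 0.110468 + (0.110468 − 0.139064)/3 = 0.100936
R(2,2) = 0.100936 + (0.100936 − 0.104029)/15 = 0.100730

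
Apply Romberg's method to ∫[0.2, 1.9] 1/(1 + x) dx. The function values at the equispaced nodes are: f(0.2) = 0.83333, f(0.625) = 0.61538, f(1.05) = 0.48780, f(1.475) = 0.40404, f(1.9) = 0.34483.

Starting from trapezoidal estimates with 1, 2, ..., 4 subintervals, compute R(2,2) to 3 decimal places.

0.883

R(0,0) (trapezoid, 1 panel, h=1.7000): 1.00144
R(1,0) (trapezoid, 2 panels, h=0.8500): 0.91535
R(2,0) (trapezoid, 4 panels, h=0.4250): 0.89093
R(1,1) = 0.91535 + (0.91535 − 1.00144)/3 = 0.88665
R(2,1) = 0.89093 + (0.89093 − 0.91535)/3 = 0.88279
R(2,2) = 0.88279 + (0.88279 − 0.88665)/15 = 0.88253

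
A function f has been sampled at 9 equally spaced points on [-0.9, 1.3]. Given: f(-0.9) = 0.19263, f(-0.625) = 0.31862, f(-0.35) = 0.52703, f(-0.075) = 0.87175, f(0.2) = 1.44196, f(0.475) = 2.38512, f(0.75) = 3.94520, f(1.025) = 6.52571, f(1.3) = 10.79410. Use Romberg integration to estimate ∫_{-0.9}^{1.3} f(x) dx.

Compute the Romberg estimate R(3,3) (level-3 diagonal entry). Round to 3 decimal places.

5.793

R(0,0) (trapezoid, 1 panel, h=2.2000): 12.08540
R(1,0) (trapezoid, 2 panels, h=1.1000): 7.62886
R(2,0) (trapezoid, 4 panels, h=0.5500): 6.27416
R(3,0) (trapezoid, 8 panels, h=0.2750): 5.91491
R(1,1) = 7.62886 + (7.62886 − 12.08540)/3 = 6.14335
R(2,1) = 6.27416 + (6.27416 − 7.62886)/3 = 5.82259
R(3,1) = 5.91491 + (5.91491 − 6.27416)/3 = 5.79516
R(2,2) = 5.82259 + (5.82259 − 6.14335)/15 = 5.80121
R(3,2) = 5.79516 + (5.79516 − 5.82259)/15 = 5.79333
R(3,3) = 5.79333 + (5.79333 − 5.80121)/63 = 5.79320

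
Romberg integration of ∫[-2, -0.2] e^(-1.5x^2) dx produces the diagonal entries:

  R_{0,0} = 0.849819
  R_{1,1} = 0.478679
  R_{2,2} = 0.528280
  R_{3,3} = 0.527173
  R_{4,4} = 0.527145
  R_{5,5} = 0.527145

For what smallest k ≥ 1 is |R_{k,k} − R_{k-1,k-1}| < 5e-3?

k = 3

|R_{1,1} − R_{0,0}| = 0.371140 ≥ 5e-3
|R_{2,2} − R_{1,1}| = 0.049601 ≥ 5e-3
|R_{3,3} − R_{2,2}| = 0.001107 < 5e-3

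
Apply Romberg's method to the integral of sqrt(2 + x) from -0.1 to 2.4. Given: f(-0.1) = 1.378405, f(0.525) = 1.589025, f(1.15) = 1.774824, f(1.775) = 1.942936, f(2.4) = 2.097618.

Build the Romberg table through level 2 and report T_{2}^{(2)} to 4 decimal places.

T_{0}^{(0)} (trapezoid, 1 panel, h=2.5000): 4.345029
T_{1}^{(0)} (trapezoid, 2 panels, h=1.2500): 4.391044
T_{2}^{(0)} (trapezoid, 4 panels, h=0.6250): 4.402998
T_{1}^{(1)} = 4.391044 + (4.391044 − 4.345029)/3 = 4.406382
T_{2}^{(1)} = 4.402998 + (4.402998 − 4.391044)/3 = 4.406983
T_{2}^{(2)} = 4.406983 + (4.406983 − 4.406382)/15 = 4.407023

4.4070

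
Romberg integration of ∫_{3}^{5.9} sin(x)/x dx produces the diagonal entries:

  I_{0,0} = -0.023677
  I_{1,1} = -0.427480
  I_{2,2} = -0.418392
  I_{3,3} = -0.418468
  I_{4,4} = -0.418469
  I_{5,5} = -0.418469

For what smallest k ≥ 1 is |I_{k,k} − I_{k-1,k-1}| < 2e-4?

k = 3

|I_{1,1} − I_{0,0}| = 0.403803 ≥ 2e-4
|I_{2,2} − I_{1,1}| = 0.009088 ≥ 2e-4
|I_{3,3} − I_{2,2}| = 0.000076 < 2e-4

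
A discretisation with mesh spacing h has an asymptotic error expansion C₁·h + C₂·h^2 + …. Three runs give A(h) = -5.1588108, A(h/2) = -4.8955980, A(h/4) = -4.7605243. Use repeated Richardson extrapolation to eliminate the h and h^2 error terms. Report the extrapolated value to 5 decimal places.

First eliminate the h term (factor 2^1 = 2):
  B₁ = (2·(-4.8955980) − (-5.1588108))/1 = -4.6323852
  B₂ = (2·(-4.7605243) − (-4.8955980))/1 = -4.6254506
Then eliminate the h^2 term (factor 2^2 = 4):
  (4·(-4.6254506) − (-4.6323852))/3 = -4.6231391

-4.62314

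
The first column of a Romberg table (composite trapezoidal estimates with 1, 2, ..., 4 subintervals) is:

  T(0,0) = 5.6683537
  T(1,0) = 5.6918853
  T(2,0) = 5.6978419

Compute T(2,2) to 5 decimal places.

Richardson extrapolation on the trapezoidal column (denominator 4−1=3):
T(1,1) = (4·5.6918853 − 5.6683537) / 3 = 5.6997292
T(2,1) = (4·5.6978419 − 5.6918853) / 3 = 5.6998274
T(2,2) = (16·5.6998274 − 5.6997292) / 15 = 5.6998339

5.69983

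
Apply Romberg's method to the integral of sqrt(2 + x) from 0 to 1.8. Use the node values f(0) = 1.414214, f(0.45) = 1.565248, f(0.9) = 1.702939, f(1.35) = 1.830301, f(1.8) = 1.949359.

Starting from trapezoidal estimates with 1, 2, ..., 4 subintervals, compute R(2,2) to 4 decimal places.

3.0528

R(0,0) (trapezoid, 1 panel, h=1.8000): 3.027216
R(1,0) (trapezoid, 2 panels, h=0.9000): 3.046253
R(2,0) (trapezoid, 4 panels, h=0.4500): 3.051124
R(1,1) = 3.046253 + (3.046253 − 3.027216)/3 = 3.052599
R(2,1) = 3.051124 + (3.051124 − 3.046253)/3 = 3.052748
R(2,2) = 3.052748 + (3.052748 − 3.052599)/15 = 3.052758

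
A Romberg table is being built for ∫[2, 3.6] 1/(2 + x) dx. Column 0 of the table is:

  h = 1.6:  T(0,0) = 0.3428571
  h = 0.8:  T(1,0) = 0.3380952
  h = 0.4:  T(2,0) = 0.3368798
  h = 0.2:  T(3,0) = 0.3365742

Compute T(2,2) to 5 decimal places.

Richardson extrapolation on the trapezoidal column (denominator 4−1=3):
T(1,1) = 0.3380952 + (0.3380952 − 0.3428571)/3 = 0.3365079
T(2,1) = 0.3368798 + (0.3368798 − 0.3380952)/3 = 0.3364747
T(2,2) = (16·0.3364747 − 0.3365079) / 15 = 0.3364725

0.33647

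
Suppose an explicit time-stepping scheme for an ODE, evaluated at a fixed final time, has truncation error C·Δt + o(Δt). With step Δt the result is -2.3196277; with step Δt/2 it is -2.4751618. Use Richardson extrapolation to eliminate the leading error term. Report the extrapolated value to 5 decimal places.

-2.63070

Extrapolated value = (2·A(Δt/2) − A(Δt)) / (2 − 1)
= (2·(-2.4751618) − (-2.3196277)) / 1
= -2.6306959 / 1 = -2.6306959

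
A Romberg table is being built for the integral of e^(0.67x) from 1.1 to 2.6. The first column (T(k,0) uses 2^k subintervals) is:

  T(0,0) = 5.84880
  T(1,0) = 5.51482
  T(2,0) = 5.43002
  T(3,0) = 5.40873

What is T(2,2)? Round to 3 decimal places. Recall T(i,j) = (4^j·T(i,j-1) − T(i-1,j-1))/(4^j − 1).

5.402

Richardson extrapolation on the trapezoidal column (denominator 4−1=3):
T(1,1) = (4·5.51482 − 5.84880) / 3 = 5.40349
T(2,1) = (4·5.43002 − 5.51482) / 3 = 5.40175
T(2,2) = 5.40175 + (5.40175 − 5.40349)/15 = 5.40163
(Column j=1 coincides with Simpson's rule on the same nodes.)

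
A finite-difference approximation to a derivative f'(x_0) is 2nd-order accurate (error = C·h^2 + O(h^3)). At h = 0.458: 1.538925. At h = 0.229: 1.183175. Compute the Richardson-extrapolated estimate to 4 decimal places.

1.0646

The leading error scales as h^2; refining by a factor of 2 reduces it by 2^2 = 4.
Extrapolated value = (4·A(h/2) − A(h)) / (4 − 1)
= (4·1.183175 − 1.538925) / 3
= 3.193775 / 3 = 1.064592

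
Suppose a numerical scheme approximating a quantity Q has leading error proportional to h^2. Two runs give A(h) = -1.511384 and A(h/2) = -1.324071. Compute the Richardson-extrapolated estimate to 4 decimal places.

Extrapolated value = (4·A(h/2) − A(h)) / (4 − 1)
= (4·(-1.324071) − (-1.511384)) / 3
= -3.784900 / 3 = -1.261633

-1.2616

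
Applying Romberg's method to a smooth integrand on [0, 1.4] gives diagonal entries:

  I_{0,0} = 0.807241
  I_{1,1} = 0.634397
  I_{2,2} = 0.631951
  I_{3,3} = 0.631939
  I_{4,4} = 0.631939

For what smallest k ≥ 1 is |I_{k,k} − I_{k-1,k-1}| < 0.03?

|I_{1,1} − I_{0,0}| = 0.172844 ≥ 0.03
|I_{2,2} − I_{1,1}| = 0.002446 < 0.03

k = 2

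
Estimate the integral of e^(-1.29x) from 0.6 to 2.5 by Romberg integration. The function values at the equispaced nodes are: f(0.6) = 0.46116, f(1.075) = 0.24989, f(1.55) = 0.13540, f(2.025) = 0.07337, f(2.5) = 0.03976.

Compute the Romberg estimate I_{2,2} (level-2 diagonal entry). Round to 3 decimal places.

I_{0,0} (trapezoid, 1 panel, h=1.9000): 0.47587
I_{1,0} (trapezoid, 2 panels, h=0.9500): 0.36657
I_{2,0} (trapezoid, 4 panels, h=0.4750): 0.33683
I_{1,1} = 0.36657 + (0.36657 − 0.47587)/3 = 0.33014
I_{2,1} = 0.33683 + (0.33683 − 0.36657)/3 = 0.32692
I_{2,2} = 0.32692 + (0.32692 − 0.33014)/15 = 0.32671

0.327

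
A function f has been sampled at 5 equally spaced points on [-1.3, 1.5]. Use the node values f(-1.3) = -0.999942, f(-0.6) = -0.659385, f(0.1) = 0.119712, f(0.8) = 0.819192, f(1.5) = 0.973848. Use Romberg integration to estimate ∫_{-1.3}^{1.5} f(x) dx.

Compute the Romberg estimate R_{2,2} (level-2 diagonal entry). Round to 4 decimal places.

R_{0,0} (trapezoid, 1 panel, h=2.8000): -0.036532
R_{1,0} (trapezoid, 2 panels, h=1.4000): 0.149331
R_{2,0} (trapezoid, 4 panels, h=0.7000): 0.186530
R_{1,1} = 0.149331 + (0.149331 − (-0.036532))/3 = 0.211285
R_{2,1} = 0.186530 + (0.186530 − 0.149331)/3 = 0.198930
R_{2,2} = 0.198930 + (0.198930 − 0.211285)/15 = 0.198106

0.1981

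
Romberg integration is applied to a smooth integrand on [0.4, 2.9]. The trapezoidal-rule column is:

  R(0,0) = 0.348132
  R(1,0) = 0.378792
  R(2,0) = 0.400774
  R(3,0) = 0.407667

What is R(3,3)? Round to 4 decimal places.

R(1,1) = (4·0.378792 − 0.348132) / 3 = 0.389012
R(2,1) = (4·0.400774 − 0.378792) / 3 = 0.408101
R(3,1) = (4·0.407667 − 0.400774) / 3 = 0.409965
R(2,2) = 0.408101 + (0.408101 − 0.389012)/15 = 0.409374
R(3,2) = (16·0.409965 − 0.408101) / 15 = 0.410089
R(3,3) = (64·0.410089 − 0.409374) / 63 = 0.410100
(Column j=1 coincides with Simpson's rule on the same nodes.)

0.4101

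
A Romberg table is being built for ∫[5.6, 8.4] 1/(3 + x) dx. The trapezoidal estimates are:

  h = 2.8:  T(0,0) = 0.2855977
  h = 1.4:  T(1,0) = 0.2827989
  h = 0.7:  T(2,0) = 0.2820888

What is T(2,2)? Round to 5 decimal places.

T(1,1) = (4·0.2827989 − 0.2855977) / 3 = 0.2818660
T(2,1) = (4·0.2820888 − 0.2827989) / 3 = 0.2818521
T(2,2) = (16·0.2818521 − 0.2818660) / 15 = 0.2818512

0.28185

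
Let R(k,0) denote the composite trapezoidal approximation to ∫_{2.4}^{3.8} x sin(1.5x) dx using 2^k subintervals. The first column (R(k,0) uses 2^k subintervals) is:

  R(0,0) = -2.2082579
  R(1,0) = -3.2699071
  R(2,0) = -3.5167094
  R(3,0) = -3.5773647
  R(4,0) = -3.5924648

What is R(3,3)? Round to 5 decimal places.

-3.59749

R(1,1) = (4·(-3.2699071) − (-2.2082579)) / 3 = -3.6237902
R(2,1) = (4·(-3.5167094) − (-3.2699071)) / 3 = -3.5989768
R(3,1) = -3.5773647 + (-3.5773647 − (-3.5167094))/3 = -3.5975831
R(2,2) = -3.5989768 + (-3.5989768 − (-3.6237902))/15 = -3.5973226
R(3,2) = (16·(-3.5975831) − (-3.5989768)) / 15 = -3.5974902
R(3,3) = (64·(-3.5974902) − (-3.5973226)) / 63 = -3.5974929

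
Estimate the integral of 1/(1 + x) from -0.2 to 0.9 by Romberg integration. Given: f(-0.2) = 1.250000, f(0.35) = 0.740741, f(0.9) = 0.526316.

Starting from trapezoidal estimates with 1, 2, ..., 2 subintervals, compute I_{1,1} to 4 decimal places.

0.8689

I_{0,0} (trapezoid, 1 panel, h=1.1000): 0.976974
I_{1,0} (trapezoid, 2 panels, h=0.5500): 0.895894
I_{1,1} = 0.895894 + (0.895894 − 0.976974)/3 = 0.868867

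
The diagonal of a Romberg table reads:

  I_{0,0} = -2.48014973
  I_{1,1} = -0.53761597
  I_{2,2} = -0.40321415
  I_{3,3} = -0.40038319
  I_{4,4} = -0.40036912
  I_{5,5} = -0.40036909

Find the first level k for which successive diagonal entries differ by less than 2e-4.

|I_{1,1} − I_{0,0}| = 1.94253376 ≥ 2e-4
|I_{2,2} − I_{1,1}| = 0.13440182 ≥ 2e-4
|I_{3,3} − I_{2,2}| = 0.00283096 ≥ 2e-4
|I_{4,4} − I_{3,3}| = 0.00001407 < 2e-4

k = 4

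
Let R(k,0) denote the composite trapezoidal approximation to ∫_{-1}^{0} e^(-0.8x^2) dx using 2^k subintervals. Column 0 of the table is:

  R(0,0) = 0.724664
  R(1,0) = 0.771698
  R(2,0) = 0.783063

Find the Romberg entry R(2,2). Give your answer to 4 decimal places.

0.7868

Richardson extrapolation on the trapezoidal column (denominator 4−1=3):
R(1,1) = (4·0.771698 − 0.724664) / 3 = 0.787376
R(2,1) = 0.783063 + (0.783063 − 0.771698)/3 = 0.786851
R(2,2) = (16·0.786851 − 0.787376) / 15 = 0.786816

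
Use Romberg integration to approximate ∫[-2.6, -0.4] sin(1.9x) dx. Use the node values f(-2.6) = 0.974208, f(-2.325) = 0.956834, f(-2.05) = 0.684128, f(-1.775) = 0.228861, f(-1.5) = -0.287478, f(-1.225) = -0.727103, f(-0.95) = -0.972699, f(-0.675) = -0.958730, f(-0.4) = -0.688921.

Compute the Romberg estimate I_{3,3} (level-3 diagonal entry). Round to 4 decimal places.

I_{0,0} (trapezoid, 1 panel, h=2.2000): 0.313816
I_{1,0} (trapezoid, 2 panels, h=1.1000): -0.159318
I_{2,0} (trapezoid, 4 panels, h=0.5500): -0.238373
I_{3,0} (trapezoid, 8 panels, h=0.2750): -0.256724
I_{1,1} = -0.159318 + (-0.159318 − 0.313816)/3 = -0.317029
I_{2,1} = -0.238373 + (-0.238373 − (-0.159318))/3 = -0.264725
I_{3,1} = -0.256724 + (-0.256724 − (-0.238373))/3 = -0.262841
I_{2,2} = -0.264725 + (-0.264725 − (-0.317029))/15 = -0.261238
I_{3,2} = -0.262841 + (-0.262841 − (-0.264725))/15 = -0.262715
I_{3,3} = -0.262715 + (-0.262715 − (-0.261238))/63 = -0.262738

-0.2627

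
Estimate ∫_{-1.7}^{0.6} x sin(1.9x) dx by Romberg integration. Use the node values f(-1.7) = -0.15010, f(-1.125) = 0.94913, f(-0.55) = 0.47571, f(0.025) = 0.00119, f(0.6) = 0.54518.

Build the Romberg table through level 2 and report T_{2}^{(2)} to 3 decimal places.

0.994

T_{0}^{(0)} (trapezoid, 1 panel, h=2.3000): 0.45434
T_{1}^{(0)} (trapezoid, 2 panels, h=1.1500): 0.77424
T_{2}^{(0)} (trapezoid, 4 panels, h=0.5750): 0.93355
T_{1}^{(1)} = 0.77424 + (0.77424 − 0.45434)/3 = 0.88087
T_{2}^{(1)} = 0.93355 + (0.93355 − 0.77424)/3 = 0.98665
T_{2}^{(2)} = 0.98665 + (0.98665 − 0.88087)/15 = 0.99370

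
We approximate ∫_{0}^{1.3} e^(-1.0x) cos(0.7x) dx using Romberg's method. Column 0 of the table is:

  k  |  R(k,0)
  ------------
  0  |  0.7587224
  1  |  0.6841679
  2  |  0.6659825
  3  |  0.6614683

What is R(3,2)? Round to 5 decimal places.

Richardson extrapolation on the trapezoidal column (denominator 4−1=3):
R(2,1) = 0.6659825 + (0.6659825 − 0.6841679)/3 = 0.6599207
R(3,1) = 0.6614683 + (0.6614683 − 0.6659825)/3 = 0.6599636
R(3,2) = (16·0.6599636 − 0.6599207) / 15 = 0.6599665
(Column j=1 coincides with Simpson's rule on the same nodes.)

0.65997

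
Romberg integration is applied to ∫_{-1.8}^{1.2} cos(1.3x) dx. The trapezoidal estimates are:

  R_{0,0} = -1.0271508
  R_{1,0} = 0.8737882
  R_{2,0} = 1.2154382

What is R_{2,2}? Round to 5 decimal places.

1.31745

R_{1,1} = (4·0.8737882 − (-1.0271508)) / 3 = 1.5074345
R_{2,1} = 1.2154382 + (1.2154382 − 0.8737882)/3 = 1.3293215
R_{2,2} = 1.3293215 + (1.3293215 − 1.5074345)/15 = 1.3174473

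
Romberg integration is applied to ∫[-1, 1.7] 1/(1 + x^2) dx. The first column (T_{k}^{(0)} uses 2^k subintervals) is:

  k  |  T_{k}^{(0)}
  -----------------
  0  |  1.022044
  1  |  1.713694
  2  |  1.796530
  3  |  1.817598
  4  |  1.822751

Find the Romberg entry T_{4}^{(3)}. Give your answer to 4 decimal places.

1.8245

T_{2}^{(1)} = 1.796530 + (1.796530 − 1.713694)/3 = 1.824142
T_{3}^{(1)} = (4·1.817598 − 1.796530) / 3 = 1.824621
T_{4}^{(1)} = 1.822751 + (1.822751 − 1.817598)/3 = 1.824469
T_{3}^{(2)} = (16·1.824621 − 1.824142) / 15 = 1.824653
T_{4}^{(2)} = 1.824469 + (1.824469 − 1.824621)/15 = 1.824459
T_{4}^{(3)} = 1.824459 + (1.824459 − 1.824653)/63 = 1.824456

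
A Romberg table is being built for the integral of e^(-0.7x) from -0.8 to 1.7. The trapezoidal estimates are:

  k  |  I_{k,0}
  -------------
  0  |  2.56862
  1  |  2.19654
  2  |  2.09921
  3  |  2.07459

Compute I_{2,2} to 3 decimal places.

2.066

Richardson extrapolation on the trapezoidal column (denominator 4−1=3):
I_{1,1} = (4·2.19654 − 2.56862) / 3 = 2.07251
I_{2,1} = 2.09921 + (2.09921 − 2.19654)/3 = 2.06677
I_{2,2} = (16·2.06677 − 2.07251) / 15 = 2.06639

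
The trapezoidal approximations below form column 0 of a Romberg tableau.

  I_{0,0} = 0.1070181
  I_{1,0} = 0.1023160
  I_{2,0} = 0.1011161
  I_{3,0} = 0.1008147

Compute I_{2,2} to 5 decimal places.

0.10071

Richardson extrapolation on the trapezoidal column (denominator 4−1=3):
I_{1,1} = 0.1023160 + (0.1023160 − 0.1070181)/3 = 0.1007486
I_{2,1} = (4·0.1011161 − 0.1023160) / 3 = 0.1007161
I_{2,2} = 0.1007161 + (0.1007161 − 0.1007486)/15 = 0.1007139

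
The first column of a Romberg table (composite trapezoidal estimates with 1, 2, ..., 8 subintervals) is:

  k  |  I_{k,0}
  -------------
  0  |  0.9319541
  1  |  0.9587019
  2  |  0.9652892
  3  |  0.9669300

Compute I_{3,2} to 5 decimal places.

0.96748

Richardson extrapolation on the trapezoidal column (denominator 4−1=3):
I_{2,1} = (4·0.9652892 − 0.9587019) / 3 = 0.9674850
I_{3,1} = (4·0.9669300 − 0.9652892) / 3 = 0.9674769
I_{3,2} = 0.9674769 + (0.9674769 − 0.9674850)/15 = 0.9674764
(Column j=1 coincides with Simpson's rule on the same nodes.)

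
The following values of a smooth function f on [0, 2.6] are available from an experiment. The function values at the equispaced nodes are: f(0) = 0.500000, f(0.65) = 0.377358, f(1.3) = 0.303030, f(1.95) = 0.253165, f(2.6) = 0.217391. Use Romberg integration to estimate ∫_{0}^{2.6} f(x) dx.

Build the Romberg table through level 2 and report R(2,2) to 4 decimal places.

0.8330

R(0,0) (trapezoid, 1 panel, h=2.6000): 0.932608
R(1,0) (trapezoid, 2 panels, h=1.3000): 0.860243
R(2,0) (trapezoid, 4 panels, h=0.6500): 0.839962
R(1,1) = 0.860243 + (0.860243 − 0.932608)/3 = 0.836121
R(2,1) = 0.839962 + (0.839962 − 0.860243)/3 = 0.833202
R(2,2) = 0.833202 + (0.833202 − 0.836121)/15 = 0.833007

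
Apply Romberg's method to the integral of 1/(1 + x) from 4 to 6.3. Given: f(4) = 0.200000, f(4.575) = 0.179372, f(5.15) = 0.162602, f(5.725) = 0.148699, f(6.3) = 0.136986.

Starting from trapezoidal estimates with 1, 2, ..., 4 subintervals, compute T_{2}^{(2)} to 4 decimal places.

T_{0}^{(0)} (trapezoid, 1 panel, h=2.3000): 0.387534
T_{1}^{(0)} (trapezoid, 2 panels, h=1.1500): 0.380759
T_{2}^{(0)} (trapezoid, 4 panels, h=0.5750): 0.379020
T_{1}^{(1)} = 0.380759 + (0.380759 − 0.387534)/3 = 0.378501
T_{2}^{(1)} = 0.379020 + (0.379020 − 0.380759)/3 = 0.378440
T_{2}^{(2)} = 0.378440 + (0.378440 − 0.378501)/15 = 0.378436

0.3784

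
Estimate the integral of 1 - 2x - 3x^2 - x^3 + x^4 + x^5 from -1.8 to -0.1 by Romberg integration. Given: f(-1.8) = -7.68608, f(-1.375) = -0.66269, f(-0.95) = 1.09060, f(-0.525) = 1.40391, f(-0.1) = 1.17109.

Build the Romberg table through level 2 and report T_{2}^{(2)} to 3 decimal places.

T_{0}^{(0)} (trapezoid, 1 panel, h=1.7000): -5.53774
T_{1}^{(0)} (trapezoid, 2 panels, h=0.8500): -1.84186
T_{2}^{(0)} (trapezoid, 4 panels, h=0.4250): -0.60591
T_{1}^{(1)} = -1.84186 + (-1.84186 − (-5.53774))/3 = -0.60990
T_{2}^{(1)} = -0.60591 + (-0.60591 − (-1.84186))/3 = -0.19393
T_{2}^{(2)} = -0.19393 + (-0.19393 − (-0.60990))/15 = -0.16620

-0.166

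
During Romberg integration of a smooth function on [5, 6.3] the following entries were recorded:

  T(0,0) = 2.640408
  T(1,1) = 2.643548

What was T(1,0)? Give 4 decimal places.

2.6428

From T(1,1) = (4·T(1,0) − T(0,0))/3, solve for T(1,0):
4·T(1,0) = 3·2.643548 + 2.640408 = 10.571052
T(1,0) = 2.642763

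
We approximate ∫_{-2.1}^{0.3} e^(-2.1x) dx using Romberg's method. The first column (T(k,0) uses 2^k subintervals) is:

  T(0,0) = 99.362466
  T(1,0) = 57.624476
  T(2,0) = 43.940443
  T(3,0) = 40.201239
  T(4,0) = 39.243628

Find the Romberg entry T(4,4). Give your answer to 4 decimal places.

38.9223

Richardson extrapolation on the trapezoidal column (denominator 4−1=3):
T(1,1) = (4·57.624476 − 99.362466) / 3 = 43.711813
T(2,1) = (4·43.940443 − 57.624476) / 3 = 39.379099
T(3,1) = 40.201239 + (40.201239 − 43.940443)/3 = 38.954838
T(4,1) = (4·39.243628 − 40.201239) / 3 = 38.924424
T(2,2) = 39.379099 + (39.379099 − 43.711813)/15 = 39.090251
T(3,2) = (16·38.954838 − 39.379099) / 15 = 38.926554
T(4,2) = 38.924424 + (38.924424 − 38.954838)/15 = 38.922396
T(3,3) = (64·38.926554 − 39.090251) / 63 = 38.923956
T(4,3) = 38.922396 + (38.922396 − 38.926554)/63 = 38.922330
T(4,4) = 38.922330 + (38.922330 − 38.923956)/255 = 38.922324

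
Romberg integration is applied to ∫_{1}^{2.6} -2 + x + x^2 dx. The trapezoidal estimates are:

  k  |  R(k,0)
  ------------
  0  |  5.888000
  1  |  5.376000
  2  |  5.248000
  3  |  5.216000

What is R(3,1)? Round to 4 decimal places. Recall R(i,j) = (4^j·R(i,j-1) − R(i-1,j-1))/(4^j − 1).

5.2053

Richardson extrapolation on the trapezoidal column (denominator 4−1=3):
R(3,1) = 5.216000 + (5.216000 − 5.248000)/3 = 5.205333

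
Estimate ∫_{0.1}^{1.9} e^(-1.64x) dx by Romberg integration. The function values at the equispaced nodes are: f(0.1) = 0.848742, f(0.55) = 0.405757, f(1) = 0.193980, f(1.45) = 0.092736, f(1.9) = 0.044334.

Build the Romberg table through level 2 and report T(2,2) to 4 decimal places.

T(0,0) (trapezoid, 1 panel, h=1.8000): 0.803768
T(1,0) (trapezoid, 2 panels, h=0.9000): 0.576466
T(2,0) (trapezoid, 4 panels, h=0.4500): 0.512555
T(1,1) = 0.576466 + (0.576466 − 0.803768)/3 = 0.500699
T(2,1) = 0.512555 + (0.512555 − 0.576466)/3 = 0.491251
T(2,2) = 0.491251 + (0.491251 − 0.500699)/15 = 0.490621

0.4906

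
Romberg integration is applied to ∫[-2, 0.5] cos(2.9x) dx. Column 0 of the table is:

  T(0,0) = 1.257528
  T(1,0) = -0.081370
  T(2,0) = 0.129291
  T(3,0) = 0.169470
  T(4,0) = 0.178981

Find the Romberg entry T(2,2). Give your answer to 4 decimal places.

0.2480

T(1,1) = -0.081370 + (-0.081370 − 1.257528)/3 = -0.527669
T(2,1) = 0.129291 + (0.129291 − (-0.081370))/3 = 0.199511
T(2,2) = 0.199511 + (0.199511 − (-0.527669))/15 = 0.247990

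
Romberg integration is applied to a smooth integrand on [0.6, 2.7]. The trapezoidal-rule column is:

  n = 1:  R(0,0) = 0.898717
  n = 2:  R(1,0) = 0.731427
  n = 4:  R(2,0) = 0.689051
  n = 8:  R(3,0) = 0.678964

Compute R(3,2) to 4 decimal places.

0.6756

R(2,1) = 0.689051 + (0.689051 − 0.731427)/3 = 0.674926
R(3,1) = 0.678964 + (0.678964 − 0.689051)/3 = 0.675602
R(3,2) = (16·0.675602 − 0.674926) / 15 = 0.675647
(Column j=1 coincides with Simpson's rule on the same nodes.)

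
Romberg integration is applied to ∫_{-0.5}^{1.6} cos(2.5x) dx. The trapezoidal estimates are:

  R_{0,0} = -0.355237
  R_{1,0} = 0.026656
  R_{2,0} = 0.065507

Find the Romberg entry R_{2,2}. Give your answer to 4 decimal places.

0.0734

R_{1,1} = (4·0.026656 − (-0.355237)) / 3 = 0.153954
R_{2,1} = (4·0.065507 − 0.026656) / 3 = 0.078457
R_{2,2} = 0.078457 + (0.078457 − 0.153954)/15 = 0.073424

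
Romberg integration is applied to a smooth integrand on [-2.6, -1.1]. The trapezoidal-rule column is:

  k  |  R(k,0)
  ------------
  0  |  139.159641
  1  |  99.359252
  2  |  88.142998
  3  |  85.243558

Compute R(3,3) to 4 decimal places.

R(1,1) = 99.359252 + (99.359252 − 139.159641)/3 = 86.092456
R(2,1) = (4·88.142998 − 99.359252) / 3 = 84.404247
R(3,1) = (4·85.243558 − 88.142998) / 3 = 84.277078
R(2,2) = 84.404247 + (84.404247 − 86.092456)/15 = 84.291700
R(3,2) = 84.277078 + (84.277078 − 84.404247)/15 = 84.268600
R(3,3) = 84.268600 + (84.268600 − 84.291700)/63 = 84.268233

84.2682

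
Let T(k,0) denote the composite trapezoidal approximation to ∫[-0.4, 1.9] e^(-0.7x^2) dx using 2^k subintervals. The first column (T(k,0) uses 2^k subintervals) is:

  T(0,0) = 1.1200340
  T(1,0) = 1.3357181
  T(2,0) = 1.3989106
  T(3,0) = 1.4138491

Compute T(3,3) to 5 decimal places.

1.41872

T(1,1) = (4·1.3357181 − 1.1200340) / 3 = 1.4076128
T(2,1) = 1.3989106 + (1.3989106 − 1.3357181)/3 = 1.4199748
T(3,1) = 1.4138491 + (1.4138491 − 1.3989106)/3 = 1.4188286
T(2,2) = 1.4199748 + (1.4199748 − 1.4076128)/15 = 1.4207989
T(3,2) = (16·1.4188286 − 1.4199748) / 15 = 1.4187522
T(3,3) = 1.4187522 + (1.4187522 − 1.4207989)/63 = 1.4187197
(Column j=1 coincides with Simpson's rule on the same nodes.)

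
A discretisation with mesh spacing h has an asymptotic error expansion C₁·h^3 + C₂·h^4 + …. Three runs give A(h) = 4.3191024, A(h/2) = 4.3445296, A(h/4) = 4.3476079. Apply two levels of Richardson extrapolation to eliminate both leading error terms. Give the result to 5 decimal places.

4.34804

First eliminate the h^3 term (factor 2^3 = 8):
  B₁ = (8·4.3445296 − 4.3191024)/7 = 4.3481621
  B₂ = (8·4.3476079 − 4.3445296)/7 = 4.3480477
Then eliminate the h^4 term (factor 2^4 = 16):
  (16·4.3480477 − 4.3481621)/15 = 4.3480401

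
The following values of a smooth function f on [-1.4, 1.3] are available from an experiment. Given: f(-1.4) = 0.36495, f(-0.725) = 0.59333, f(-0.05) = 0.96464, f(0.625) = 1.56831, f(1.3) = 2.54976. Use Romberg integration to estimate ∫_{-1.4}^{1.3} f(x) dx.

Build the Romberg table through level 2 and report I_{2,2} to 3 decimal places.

I_{0,0} (trapezoid, 1 panel, h=2.7000): 3.93486
I_{1,0} (trapezoid, 2 panels, h=1.3500): 3.26969
I_{2,0} (trapezoid, 4 panels, h=0.6750): 3.09395
I_{1,1} = 3.26969 + (3.26969 − 3.93486)/3 = 3.04797
I_{2,1} = 3.09395 + (3.09395 − 3.26969)/3 = 3.03537
I_{2,2} = 3.03537 + (3.03537 − 3.04797)/15 = 3.03453

3.035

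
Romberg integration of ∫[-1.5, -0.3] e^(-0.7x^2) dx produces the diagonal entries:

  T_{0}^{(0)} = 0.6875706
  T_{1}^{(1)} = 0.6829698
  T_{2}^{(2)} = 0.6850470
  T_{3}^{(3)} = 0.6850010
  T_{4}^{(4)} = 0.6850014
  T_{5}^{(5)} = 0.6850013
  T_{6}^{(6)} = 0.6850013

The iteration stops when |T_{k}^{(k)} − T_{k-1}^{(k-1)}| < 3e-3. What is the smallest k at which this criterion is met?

|T_{1}^{(1)} − T_{0}^{(0)}| = 0.0046008 ≥ 3e-3
|T_{2}^{(2)} − T_{1}^{(1)}| = 0.0020772 < 3e-3

k = 2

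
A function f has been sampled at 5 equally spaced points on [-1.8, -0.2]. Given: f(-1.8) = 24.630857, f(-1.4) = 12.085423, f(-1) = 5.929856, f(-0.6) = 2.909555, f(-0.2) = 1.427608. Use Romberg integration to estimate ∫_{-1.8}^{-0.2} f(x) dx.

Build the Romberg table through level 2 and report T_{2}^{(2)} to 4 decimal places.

T_{0}^{(0)} (trapezoid, 1 panel, h=1.6000): 20.846772
T_{1}^{(0)} (trapezoid, 2 panels, h=0.8000): 15.167271
T_{2}^{(0)} (trapezoid, 4 panels, h=0.4000): 13.581627
T_{1}^{(1)} = 15.167271 + (15.167271 − 20.846772)/3 = 13.274104
T_{2}^{(1)} = 13.581627 + (13.581627 − 15.167271)/3 = 13.053079
T_{2}^{(2)} = 13.053079 + (13.053079 − 13.274104)/15 = 13.038344

13.0383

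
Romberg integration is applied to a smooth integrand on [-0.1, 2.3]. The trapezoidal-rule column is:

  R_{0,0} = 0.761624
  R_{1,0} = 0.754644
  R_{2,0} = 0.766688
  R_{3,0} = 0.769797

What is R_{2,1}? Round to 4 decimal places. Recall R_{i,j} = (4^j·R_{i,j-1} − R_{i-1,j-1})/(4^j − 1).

0.7707

R_{2,1} = (4·0.766688 − 0.754644) / 3 = 0.770703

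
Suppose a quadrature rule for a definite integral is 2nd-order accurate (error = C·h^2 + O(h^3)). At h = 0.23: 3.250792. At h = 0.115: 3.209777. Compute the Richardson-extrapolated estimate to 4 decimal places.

The leading error scales as h^2; refining by a factor of 2 reduces it by 2^2 = 4.
Extrapolated value = (4·A(h/2) − A(h)) / (4 − 1)
= (4·3.209777 − 3.250792) / 3
= 9.588316 / 3 = 3.196105

3.1961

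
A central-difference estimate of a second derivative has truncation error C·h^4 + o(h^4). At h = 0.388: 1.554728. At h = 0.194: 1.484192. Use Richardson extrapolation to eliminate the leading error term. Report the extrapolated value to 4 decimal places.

1.4795

Extrapolated value = (16·A(h/2) − A(h)) / (16 − 1)
= (16·1.484192 − 1.554728) / 15
= 22.192344 / 15 = 1.479490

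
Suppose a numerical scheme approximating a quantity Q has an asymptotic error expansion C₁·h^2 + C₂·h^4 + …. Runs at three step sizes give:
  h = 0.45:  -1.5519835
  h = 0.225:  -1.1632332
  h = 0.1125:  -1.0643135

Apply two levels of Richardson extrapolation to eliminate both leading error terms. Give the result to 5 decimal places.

First eliminate the h^2 term (factor 2^2 = 4):
  B₁ = (4·(-1.1632332) − (-1.5519835))/3 = -1.0336498
  B₂ = (4·(-1.0643135) − (-1.1632332))/3 = -1.0313403
Then eliminate the h^4 term (factor 2^4 = 16):
  (16·(-1.0313403) − (-1.0336498))/15 = -1.0311863

-1.03119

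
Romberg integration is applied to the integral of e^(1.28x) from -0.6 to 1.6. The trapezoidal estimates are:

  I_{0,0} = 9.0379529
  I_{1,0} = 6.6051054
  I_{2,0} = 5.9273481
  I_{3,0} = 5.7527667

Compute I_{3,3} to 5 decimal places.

Richardson extrapolation on the trapezoidal column (denominator 4−1=3):
I_{1,1} = (4·6.6051054 − 9.0379529) / 3 = 5.7941562
I_{2,1} = 5.9273481 + (5.9273481 − 6.6051054)/3 = 5.7014290
I_{3,1} = 5.7527667 + (5.7527667 − 5.9273481)/3 = 5.6945729
I_{2,2} = (16·5.7014290 − 5.7941562) / 15 = 5.6952472
I_{3,2} = 5.6945729 + (5.6945729 − 5.7014290)/15 = 5.6941158
I_{3,3} = (64·5.6941158 − 5.6952472) / 63 = 5.6940978

5.69410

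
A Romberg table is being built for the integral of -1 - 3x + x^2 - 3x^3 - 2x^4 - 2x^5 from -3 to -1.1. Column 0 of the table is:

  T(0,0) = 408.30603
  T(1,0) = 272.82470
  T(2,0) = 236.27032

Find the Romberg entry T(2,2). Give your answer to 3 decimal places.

223.847

T(1,1) = 272.82470 + (272.82470 − 408.30603)/3 = 227.66426
T(2,1) = (4·236.27032 − 272.82470) / 3 = 224.08553
T(2,2) = 224.08553 + (224.08553 − 227.66426)/15 = 223.84695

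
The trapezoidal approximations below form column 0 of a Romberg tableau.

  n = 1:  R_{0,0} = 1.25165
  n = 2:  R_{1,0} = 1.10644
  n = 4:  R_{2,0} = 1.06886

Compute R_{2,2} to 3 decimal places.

1.056

Richardson extrapolation on the trapezoidal column (denominator 4−1=3):
R_{1,1} = (4·1.10644 − 1.25165) / 3 = 1.05804
R_{2,1} = 1.06886 + (1.06886 − 1.10644)/3 = 1.05633
R_{2,2} = 1.05633 + (1.05633 − 1.05804)/15 = 1.05622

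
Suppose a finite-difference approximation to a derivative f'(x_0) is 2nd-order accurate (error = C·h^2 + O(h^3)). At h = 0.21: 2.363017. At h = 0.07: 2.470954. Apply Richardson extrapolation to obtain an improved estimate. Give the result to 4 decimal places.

2.4844

The leading error scales as h^2; refining by a factor of 3 reduces it by 3^2 = 9.
Extrapolated value = (9·A(h/3) − A(h)) / (9 − 1)
= (9·2.470954 − 2.363017) / 8
= 19.875569 / 8 = 2.484446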